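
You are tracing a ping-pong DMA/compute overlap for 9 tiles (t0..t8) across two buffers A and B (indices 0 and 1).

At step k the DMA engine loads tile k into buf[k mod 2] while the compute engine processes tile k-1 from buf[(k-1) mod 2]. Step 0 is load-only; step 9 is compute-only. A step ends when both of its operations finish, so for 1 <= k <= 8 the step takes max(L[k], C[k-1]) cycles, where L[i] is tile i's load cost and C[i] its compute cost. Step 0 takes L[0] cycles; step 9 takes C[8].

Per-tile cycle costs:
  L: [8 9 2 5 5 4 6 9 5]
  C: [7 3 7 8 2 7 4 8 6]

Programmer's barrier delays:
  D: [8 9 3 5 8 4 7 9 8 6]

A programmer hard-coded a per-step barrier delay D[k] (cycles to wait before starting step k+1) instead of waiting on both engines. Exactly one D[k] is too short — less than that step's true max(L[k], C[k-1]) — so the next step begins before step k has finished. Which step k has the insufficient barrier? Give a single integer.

hazard at step 3

step 0: need L[0]=8 = 8; D[0]=8 ok
step 1: need max(L[1]=9,C[0]=7) = 9; D[1]=9 ok
step 2: need max(L[2]=2,C[1]=3) = 3; D[2]=3 ok
step 3: need max(L[3]=5,C[2]=7) = 7; D[3]=5 SHORT
step 4: need max(L[4]=5,C[3]=8) = 8; D[4]=8 ok
step 5: need max(L[5]=4,C[4]=2) = 4; D[5]=4 ok
step 6: need max(L[6]=6,C[5]=7) = 7; D[6]=7 ok
step 7: need max(L[7]=9,C[6]=4) = 9; D[7]=9 ok
step 8: need max(L[8]=5,C[7]=8) = 8; D[8]=8 ok
step 9: need C[8]=6 = 6; D[9]=6 ok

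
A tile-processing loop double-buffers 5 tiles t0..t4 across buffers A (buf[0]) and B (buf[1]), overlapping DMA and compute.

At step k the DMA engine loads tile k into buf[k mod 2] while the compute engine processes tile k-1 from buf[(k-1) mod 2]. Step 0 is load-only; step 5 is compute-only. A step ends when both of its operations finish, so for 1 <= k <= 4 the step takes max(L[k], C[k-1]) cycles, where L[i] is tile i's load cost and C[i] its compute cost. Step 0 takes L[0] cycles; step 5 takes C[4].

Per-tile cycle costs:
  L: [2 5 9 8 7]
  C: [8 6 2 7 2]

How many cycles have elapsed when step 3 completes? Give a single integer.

end_cycle[3] = 27

k=0 load=t0/2c comp=- wait=2 total=2
k=1 load=t1/5c comp=t0/8c wait=8 total=10
k=2 load=t2/9c comp=t1/6c wait=9 total=19
k=3 load=t3/8c comp=t2/2c wait=8 total=27
k=4 load=t4/7c comp=t3/7c wait=7 total=34
k=5 load=- comp=t4/2c wait=2 total=36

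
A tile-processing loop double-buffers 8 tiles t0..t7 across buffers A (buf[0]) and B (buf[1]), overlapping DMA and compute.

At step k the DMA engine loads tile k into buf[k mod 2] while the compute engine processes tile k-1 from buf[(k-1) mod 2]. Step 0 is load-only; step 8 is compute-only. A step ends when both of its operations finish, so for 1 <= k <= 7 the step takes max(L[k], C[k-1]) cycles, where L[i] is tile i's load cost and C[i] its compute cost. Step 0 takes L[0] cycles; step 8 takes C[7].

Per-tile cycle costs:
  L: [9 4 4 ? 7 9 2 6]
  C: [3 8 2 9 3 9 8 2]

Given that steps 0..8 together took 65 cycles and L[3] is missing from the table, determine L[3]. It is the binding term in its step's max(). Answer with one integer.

step 0: dur = L[0]=9 = 9
step 1: dur = max(L[1]=4, C[0]=3) = 4
step 2: dur = max(L[2]=4, C[1]=8) = 8
step 3: dur = max(L[3]=?, C[2]=2) = L[3]  (unknown; binding)
step 4: dur = max(L[4]=7, C[3]=9) = 9
step 5: dur = max(L[5]=9, C[4]=3) = 9
step 6: dur = max(L[6]=2, C[5]=9) = 9
step 7: dur = max(L[7]=6, C[6]=8) = 8
step 8: dur = C[7]=2 = 2
sum of known step durations = 58
dur[3] = total - known = 65 - 58 = 7
L[3] is the binding max in step 3, so L[3] = dur[3] = 7

L[3] = 7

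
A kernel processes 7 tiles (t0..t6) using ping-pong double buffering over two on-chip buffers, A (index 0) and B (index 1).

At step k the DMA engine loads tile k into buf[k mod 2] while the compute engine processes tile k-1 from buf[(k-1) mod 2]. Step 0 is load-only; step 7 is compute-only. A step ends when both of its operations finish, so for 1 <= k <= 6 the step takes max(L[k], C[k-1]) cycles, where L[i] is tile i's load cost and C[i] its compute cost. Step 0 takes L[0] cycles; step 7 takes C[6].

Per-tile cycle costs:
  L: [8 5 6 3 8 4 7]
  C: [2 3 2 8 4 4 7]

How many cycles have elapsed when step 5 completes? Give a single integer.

end_cycle[5] = 34

  0. 8=8c; end=8; A:t0 B:-
  1. max(5,2)=5c; end=13; A:t0 B:t1
  2. max(6,3)=6c; end=19; A:t2 B:t1
  3. max(3,2)=3c; end=22; A:t2 B:t3
  4. max(8,8)=8c; end=30; A:t4 B:t3
  5. max(4,4)=4c; end=34; A:t4 B:t5
  6. max(7,4)=7c; end=41; A:t6 B:t5
  7. 7=7c; end=48; A:t6 B:t5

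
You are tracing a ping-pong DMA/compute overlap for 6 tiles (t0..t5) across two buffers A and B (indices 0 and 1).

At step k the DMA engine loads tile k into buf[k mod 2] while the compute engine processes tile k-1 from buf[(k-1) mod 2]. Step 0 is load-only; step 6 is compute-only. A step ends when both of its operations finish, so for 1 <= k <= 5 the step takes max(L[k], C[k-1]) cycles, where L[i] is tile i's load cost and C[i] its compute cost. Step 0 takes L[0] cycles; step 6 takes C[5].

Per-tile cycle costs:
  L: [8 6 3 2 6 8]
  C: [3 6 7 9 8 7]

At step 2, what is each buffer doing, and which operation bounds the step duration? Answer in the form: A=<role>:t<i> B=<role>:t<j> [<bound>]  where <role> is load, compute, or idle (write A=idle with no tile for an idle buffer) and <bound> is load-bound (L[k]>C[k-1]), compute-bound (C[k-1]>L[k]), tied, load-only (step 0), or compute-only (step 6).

k=0 load=t0/8c comp=- wait=8 total=8
k=1 load=t1/6c comp=t0/3c wait=6 total=14
k=2 load=t2/3c comp=t1/6c wait=6 total=20
k=3 load=t3/2c comp=t2/7c wait=7 total=27
k=4 load=t4/6c comp=t3/9c wait=9 total=36
k=5 load=t5/8c comp=t4/8c wait=8 total=44
k=6 load=- comp=t5/7c wait=7 total=51

step 2: A=load:t2 B=compute:t1 [compute-bound]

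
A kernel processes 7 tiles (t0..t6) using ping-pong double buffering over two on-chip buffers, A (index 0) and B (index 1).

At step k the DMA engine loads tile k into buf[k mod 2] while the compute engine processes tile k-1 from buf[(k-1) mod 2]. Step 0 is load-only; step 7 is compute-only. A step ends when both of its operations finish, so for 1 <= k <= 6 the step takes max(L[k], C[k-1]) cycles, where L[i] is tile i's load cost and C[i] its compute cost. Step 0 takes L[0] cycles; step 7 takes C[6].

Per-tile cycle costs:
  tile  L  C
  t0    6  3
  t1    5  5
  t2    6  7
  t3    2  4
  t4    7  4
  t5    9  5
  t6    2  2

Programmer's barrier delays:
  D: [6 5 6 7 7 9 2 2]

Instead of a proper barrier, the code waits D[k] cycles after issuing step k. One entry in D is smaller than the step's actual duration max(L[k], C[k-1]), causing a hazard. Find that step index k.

hazard at step 6

k=0 barrier L[0]=6→6c, D[0]=6 ok
k=1 barrier max(L[1]=5,C[0]=3)→5c, D[1]=5 ok
k=2 barrier max(L[2]=6,C[1]=5)→6c, D[2]=6 ok
k=3 barrier max(L[3]=2,C[2]=7)→7c, D[3]=7 ok
k=4 barrier max(L[4]=7,C[3]=4)→7c, D[4]=7 ok
k=5 barrier max(L[5]=9,C[4]=4)→9c, D[5]=9 ok
k=6 barrier max(L[6]=2,C[5]=5)→5c, D[6]=2 SHORT
k=7 barrier C[6]=2→2c, D[7]=2 ok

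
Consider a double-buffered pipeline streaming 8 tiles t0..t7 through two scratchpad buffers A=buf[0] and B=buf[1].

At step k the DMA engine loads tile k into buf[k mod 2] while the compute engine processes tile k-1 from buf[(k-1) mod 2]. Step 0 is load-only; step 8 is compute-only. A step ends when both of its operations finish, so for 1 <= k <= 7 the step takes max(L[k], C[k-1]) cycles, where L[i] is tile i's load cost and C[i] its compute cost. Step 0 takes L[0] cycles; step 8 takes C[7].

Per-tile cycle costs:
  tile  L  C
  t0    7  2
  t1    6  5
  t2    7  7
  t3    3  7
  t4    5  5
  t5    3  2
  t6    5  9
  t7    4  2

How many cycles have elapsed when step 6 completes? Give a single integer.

step 0: L[0]=7 → dur=7, Σ=7 | A=load:t0 B=idle [load-only]
step 1: L[1]=6 C[0]=2 → dur=6, Σ=13 | A=compute:t0 B=load:t1 [load-bound]
step 2: L[2]=7 C[1]=5 → dur=7, Σ=20 | A=load:t2 B=compute:t1 [load-bound]
step 3: L[3]=3 C[2]=7 → dur=7, Σ=27 | A=compute:t2 B=load:t3 [compute-bound]
step 4: L[4]=5 C[3]=7 → dur=7, Σ=34 | A=load:t4 B=compute:t3 [compute-bound]
step 5: L[5]=3 C[4]=5 → dur=5, Σ=39 | A=compute:t4 B=load:t5 [compute-bound]
step 6: L[6]=5 C[5]=2 → dur=5, Σ=44 | A=load:t6 B=compute:t5 [load-bound]
step 7: L[7]=4 C[6]=9 → dur=9, Σ=53 | A=compute:t6 B=load:t7 [compute-bound]
step 8: C[7]=2 → dur=2, Σ=55 | A=idle B=compute:t7 [compute-only]

end_cycle[6] = 44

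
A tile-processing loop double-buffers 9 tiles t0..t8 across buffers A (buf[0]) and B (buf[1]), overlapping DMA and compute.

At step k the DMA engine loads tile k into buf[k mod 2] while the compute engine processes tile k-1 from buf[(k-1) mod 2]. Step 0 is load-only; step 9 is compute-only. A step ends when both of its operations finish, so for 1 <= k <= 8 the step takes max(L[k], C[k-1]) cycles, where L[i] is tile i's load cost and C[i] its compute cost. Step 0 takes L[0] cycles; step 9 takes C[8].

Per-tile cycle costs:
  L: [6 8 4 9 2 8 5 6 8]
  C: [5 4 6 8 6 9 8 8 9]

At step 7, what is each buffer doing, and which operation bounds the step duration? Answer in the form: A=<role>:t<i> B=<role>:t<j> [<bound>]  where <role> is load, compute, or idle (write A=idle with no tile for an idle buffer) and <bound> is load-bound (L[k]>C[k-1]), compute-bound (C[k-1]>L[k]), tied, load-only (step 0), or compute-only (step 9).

step 7: A=compute:t6 B=load:t7 [compute-bound]

  0. 6=6c; end=6; A:t0 B:-
  1. max(8,5)=8c; end=14; A:t0 B:t1
  2. max(4,4)=4c; end=18; A:t2 B:t1
  3. max(9,6)=9c; end=27; A:t2 B:t3
  4. max(2,8)=8c; end=35; A:t4 B:t3
  5. max(8,6)=8c; end=43; A:t4 B:t5
  6. max(5,9)=9c; end=52; A:t6 B:t5
  7. max(6,8)=8c; end=60; A:t6 B:t7
  8. max(8,8)=8c; end=68; A:t8 B:t7
  9. 9=9c; end=77; A:t8 B:t7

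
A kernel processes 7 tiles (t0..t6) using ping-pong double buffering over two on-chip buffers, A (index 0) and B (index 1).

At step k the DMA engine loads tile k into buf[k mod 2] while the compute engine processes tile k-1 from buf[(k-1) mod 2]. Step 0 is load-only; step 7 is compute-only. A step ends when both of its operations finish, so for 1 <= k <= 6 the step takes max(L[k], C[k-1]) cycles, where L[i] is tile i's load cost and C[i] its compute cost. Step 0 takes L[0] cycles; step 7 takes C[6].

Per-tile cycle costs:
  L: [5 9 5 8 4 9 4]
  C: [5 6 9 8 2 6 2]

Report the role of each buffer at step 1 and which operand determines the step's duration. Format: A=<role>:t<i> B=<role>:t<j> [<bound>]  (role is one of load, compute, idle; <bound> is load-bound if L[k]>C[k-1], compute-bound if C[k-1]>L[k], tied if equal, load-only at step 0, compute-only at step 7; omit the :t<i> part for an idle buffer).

step 1: A=compute:t0 B=load:t1 [load-bound]

  0. 5=5c; end=5; A:t0 B:-
  1. max(9,5)=9c; end=14; A:t0 B:t1
  2. max(5,6)=6c; end=20; A:t2 B:t1
  3. max(8,9)=9c; end=29; A:t2 B:t3
  4. max(4,8)=8c; end=37; A:t4 B:t3
  5. max(9,2)=9c; end=46; A:t4 B:t5
  6. max(4,6)=6c; end=52; A:t6 B:t5
  7. 2=2c; end=54; A:t6 B:t5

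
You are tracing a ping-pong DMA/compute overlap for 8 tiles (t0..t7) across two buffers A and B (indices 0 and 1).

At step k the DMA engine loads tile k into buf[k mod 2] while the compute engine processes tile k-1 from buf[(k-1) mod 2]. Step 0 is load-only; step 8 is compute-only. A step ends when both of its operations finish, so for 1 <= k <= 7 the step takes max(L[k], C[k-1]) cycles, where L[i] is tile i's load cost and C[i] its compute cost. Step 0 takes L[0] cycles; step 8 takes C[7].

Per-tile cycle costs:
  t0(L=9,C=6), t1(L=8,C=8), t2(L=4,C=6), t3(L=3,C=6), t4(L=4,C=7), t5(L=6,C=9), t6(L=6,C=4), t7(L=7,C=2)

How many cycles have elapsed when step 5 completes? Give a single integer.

[0] DMA t0→A (9c) ∥ CU idle ⇒ 9c, clock 9
[1] DMA t1→B (8c) ∥ CU A:t0 (6c) ⇒ 8c, clock 17
[2] DMA t2→A (4c) ∥ CU B:t1 (8c) ⇒ 8c, clock 25
[3] DMA t3→B (3c) ∥ CU A:t2 (6c) ⇒ 6c, clock 31
[4] DMA t4→A (4c) ∥ CU B:t3 (6c) ⇒ 6c, clock 37
[5] DMA t5→B (6c) ∥ CU A:t4 (7c) ⇒ 7c, clock 44
[6] DMA t6→A (6c) ∥ CU B:t5 (9c) ⇒ 9c, clock 53
[7] DMA t7→B (7c) ∥ CU A:t6 (4c) ⇒ 7c, clock 60
[8] DMA idle ∥ CU B:t7 (2c) ⇒ 2c, clock 62

end_cycle[5] = 44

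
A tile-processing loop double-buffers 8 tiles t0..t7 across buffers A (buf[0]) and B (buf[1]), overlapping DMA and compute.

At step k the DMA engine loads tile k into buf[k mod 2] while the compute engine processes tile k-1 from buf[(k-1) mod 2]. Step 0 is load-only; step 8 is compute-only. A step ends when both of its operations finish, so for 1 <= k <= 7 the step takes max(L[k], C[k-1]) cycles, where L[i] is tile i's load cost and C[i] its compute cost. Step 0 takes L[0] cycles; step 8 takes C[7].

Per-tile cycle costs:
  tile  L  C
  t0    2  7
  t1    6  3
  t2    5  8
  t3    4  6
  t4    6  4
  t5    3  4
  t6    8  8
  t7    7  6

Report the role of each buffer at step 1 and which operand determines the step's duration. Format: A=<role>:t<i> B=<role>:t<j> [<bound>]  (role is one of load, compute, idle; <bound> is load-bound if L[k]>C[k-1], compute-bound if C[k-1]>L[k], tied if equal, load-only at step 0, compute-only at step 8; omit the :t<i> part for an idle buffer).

step 1: A=compute:t0 B=load:t1 [compute-bound]

[0] DMA t0→A (2c) ∥ CU idle ⇒ 2c, clock 2
[1] DMA t1→B (6c) ∥ CU A:t0 (7c) ⇒ 7c, clock 9
[2] DMA t2→A (5c) ∥ CU B:t1 (3c) ⇒ 5c, clock 14
[3] DMA t3→B (4c) ∥ CU A:t2 (8c) ⇒ 8c, clock 22
[4] DMA t4→A (6c) ∥ CU B:t3 (6c) ⇒ 6c, clock 28
[5] DMA t5→B (3c) ∥ CU A:t4 (4c) ⇒ 4c, clock 32
[6] DMA t6→A (8c) ∥ CU B:t5 (4c) ⇒ 8c, clock 40
[7] DMA t7→B (7c) ∥ CU A:t6 (8c) ⇒ 8c, clock 48
[8] DMA idle ∥ CU B:t7 (6c) ⇒ 6c, clock 54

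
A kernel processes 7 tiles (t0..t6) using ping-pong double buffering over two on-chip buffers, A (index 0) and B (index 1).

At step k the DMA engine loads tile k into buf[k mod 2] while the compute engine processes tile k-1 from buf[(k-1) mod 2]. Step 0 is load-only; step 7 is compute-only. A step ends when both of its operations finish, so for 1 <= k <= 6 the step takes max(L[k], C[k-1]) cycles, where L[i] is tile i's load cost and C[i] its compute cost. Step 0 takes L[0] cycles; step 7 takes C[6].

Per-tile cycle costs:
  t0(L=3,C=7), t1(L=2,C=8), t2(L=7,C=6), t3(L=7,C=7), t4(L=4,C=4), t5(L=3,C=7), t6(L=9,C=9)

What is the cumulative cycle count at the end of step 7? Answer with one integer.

end_cycle[7] = 54

[0] DMA t0→A (3c) ∥ CU idle ⇒ 3c, clock 3
[1] DMA t1→B (2c) ∥ CU A:t0 (7c) ⇒ 7c, clock 10
[2] DMA t2→A (7c) ∥ CU B:t1 (8c) ⇒ 8c, clock 18
[3] DMA t3→B (7c) ∥ CU A:t2 (6c) ⇒ 7c, clock 25
[4] DMA t4→A (4c) ∥ CU B:t3 (7c) ⇒ 7c, clock 32
[5] DMA t5→B (3c) ∥ CU A:t4 (4c) ⇒ 4c, clock 36
[6] DMA t6→A (9c) ∥ CU B:t5 (7c) ⇒ 9c, clock 45
[7] DMA idle ∥ CU A:t6 (9c) ⇒ 9c, clock 54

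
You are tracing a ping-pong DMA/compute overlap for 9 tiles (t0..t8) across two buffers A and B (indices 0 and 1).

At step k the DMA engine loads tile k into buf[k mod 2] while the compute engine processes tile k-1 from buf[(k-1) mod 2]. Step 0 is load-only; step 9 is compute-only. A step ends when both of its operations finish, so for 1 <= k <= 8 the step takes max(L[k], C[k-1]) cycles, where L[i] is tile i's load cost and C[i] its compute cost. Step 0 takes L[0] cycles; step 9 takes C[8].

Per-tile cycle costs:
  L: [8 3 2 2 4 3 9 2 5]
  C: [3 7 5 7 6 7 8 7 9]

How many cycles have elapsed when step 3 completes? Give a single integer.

  0. 8=8c; end=8; A:t0 B:-
  1. max(3,3)=3c; end=11; A:t0 B:t1
  2. max(2,7)=7c; end=18; A:t2 B:t1
  3. max(2,5)=5c; end=23; A:t2 B:t3
  4. max(4,7)=7c; end=30; A:t4 B:t3
  5. max(3,6)=6c; end=36; A:t4 B:t5
  6. max(9,7)=9c; end=45; A:t6 B:t5
  7. max(2,8)=8c; end=53; A:t6 B:t7
  8. max(5,7)=7c; end=60; A:t8 B:t7
  9. 9=9c; end=69; A:t8 B:t7

end_cycle[3] = 23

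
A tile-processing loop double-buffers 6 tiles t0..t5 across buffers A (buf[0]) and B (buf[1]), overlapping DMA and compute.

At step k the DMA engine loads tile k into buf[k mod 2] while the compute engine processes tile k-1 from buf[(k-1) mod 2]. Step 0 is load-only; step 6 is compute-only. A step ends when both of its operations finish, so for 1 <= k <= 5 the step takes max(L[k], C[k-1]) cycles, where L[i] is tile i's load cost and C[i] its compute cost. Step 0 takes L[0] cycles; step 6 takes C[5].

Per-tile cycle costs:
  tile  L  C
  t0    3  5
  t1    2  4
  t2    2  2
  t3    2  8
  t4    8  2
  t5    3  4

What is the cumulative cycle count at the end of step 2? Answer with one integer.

end_cycle[2] = 12

step 0: L[0]=3 → dur=3, Σ=3 | A=load:t0 B=idle [load-only]
step 1: L[1]=2 C[0]=5 → dur=5, Σ=8 | A=compute:t0 B=load:t1 [compute-bound]
step 2: L[2]=2 C[1]=4 → dur=4, Σ=12 | A=load:t2 B=compute:t1 [compute-bound]
step 3: L[3]=2 C[2]=2 → dur=2, Σ=14 | A=compute:t2 B=load:t3 [tied]
step 4: L[4]=8 C[3]=8 → dur=8, Σ=22 | A=load:t4 B=compute:t3 [tied]
step 5: L[5]=3 C[4]=2 → dur=3, Σ=25 | A=compute:t4 B=load:t5 [load-bound]
step 6: C[5]=4 → dur=4, Σ=29 | A=idle B=compute:t5 [compute-only]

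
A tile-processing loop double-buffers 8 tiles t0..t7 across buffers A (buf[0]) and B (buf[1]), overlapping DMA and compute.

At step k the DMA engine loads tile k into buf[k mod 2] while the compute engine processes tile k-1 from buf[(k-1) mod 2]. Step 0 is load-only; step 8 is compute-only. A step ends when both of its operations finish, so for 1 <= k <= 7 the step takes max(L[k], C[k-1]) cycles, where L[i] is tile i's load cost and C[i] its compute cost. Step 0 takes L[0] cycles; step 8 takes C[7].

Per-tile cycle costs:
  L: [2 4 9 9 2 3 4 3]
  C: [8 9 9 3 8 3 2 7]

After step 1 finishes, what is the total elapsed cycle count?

  0. 2=2c; end=2; A:t0 B:-
  1. max(4,8)=8c; end=10; A:t0 B:t1
  2. max(9,9)=9c; end=19; A:t2 B:t1
  3. max(9,9)=9c; end=28; A:t2 B:t3
  4. max(2,3)=3c; end=31; A:t4 B:t3
  5. max(3,8)=8c; end=39; A:t4 B:t5
  6. max(4,3)=4c; end=43; A:t6 B:t5
  7. max(3,2)=3c; end=46; A:t6 B:t7
  8. 7=7c; end=53; A:t6 B:t7

end_cycle[1] = 10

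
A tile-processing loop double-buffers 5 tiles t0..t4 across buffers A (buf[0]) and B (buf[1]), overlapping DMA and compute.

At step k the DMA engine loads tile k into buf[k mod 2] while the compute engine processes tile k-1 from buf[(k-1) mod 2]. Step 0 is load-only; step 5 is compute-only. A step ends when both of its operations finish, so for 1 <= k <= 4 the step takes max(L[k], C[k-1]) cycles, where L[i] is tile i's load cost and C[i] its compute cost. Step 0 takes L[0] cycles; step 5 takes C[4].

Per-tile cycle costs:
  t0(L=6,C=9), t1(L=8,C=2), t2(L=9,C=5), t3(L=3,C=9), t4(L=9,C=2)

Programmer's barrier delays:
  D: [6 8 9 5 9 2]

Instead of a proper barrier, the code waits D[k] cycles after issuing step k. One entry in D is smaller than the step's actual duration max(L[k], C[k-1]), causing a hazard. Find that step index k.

[0] required=L[0]=6=6 vs D=6 ok
[1] required=max(L[1]=8,C[0]=9)=9 vs D=8 SHORT
[2] required=max(L[2]=9,C[1]=2)=9 vs D=9 ok
[3] required=max(L[3]=3,C[2]=5)=5 vs D=5 ok
[4] required=max(L[4]=9,C[3]=9)=9 vs D=9 ok
[5] required=C[4]=2=2 vs D=2 ok

hazard at step 1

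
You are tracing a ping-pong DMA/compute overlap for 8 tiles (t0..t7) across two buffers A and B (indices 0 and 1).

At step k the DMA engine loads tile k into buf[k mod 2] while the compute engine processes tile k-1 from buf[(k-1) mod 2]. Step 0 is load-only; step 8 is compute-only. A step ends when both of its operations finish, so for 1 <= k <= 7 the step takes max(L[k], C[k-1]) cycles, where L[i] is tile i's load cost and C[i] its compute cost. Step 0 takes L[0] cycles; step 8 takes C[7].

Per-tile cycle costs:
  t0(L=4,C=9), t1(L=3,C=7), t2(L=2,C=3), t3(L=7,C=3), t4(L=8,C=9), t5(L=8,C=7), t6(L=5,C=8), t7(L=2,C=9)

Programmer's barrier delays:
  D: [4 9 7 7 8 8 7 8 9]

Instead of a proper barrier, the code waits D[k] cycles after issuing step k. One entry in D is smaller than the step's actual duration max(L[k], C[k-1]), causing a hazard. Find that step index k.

step 0: need L[0]=4 = 4; D[0]=4 ok
step 1: need max(L[1]=3,C[0]=9) = 9; D[1]=9 ok
step 2: need max(L[2]=2,C[1]=7) = 7; D[2]=7 ok
step 3: need max(L[3]=7,C[2]=3) = 7; D[3]=7 ok
step 4: need max(L[4]=8,C[3]=3) = 8; D[4]=8 ok
step 5: need max(L[5]=8,C[4]=9) = 9; D[5]=8 SHORT
step 6: need max(L[6]=5,C[5]=7) = 7; D[6]=7 ok
step 7: need max(L[7]=2,C[6]=8) = 8; D[7]=8 ok
step 8: need C[7]=9 = 9; D[8]=9 ok

hazard at step 5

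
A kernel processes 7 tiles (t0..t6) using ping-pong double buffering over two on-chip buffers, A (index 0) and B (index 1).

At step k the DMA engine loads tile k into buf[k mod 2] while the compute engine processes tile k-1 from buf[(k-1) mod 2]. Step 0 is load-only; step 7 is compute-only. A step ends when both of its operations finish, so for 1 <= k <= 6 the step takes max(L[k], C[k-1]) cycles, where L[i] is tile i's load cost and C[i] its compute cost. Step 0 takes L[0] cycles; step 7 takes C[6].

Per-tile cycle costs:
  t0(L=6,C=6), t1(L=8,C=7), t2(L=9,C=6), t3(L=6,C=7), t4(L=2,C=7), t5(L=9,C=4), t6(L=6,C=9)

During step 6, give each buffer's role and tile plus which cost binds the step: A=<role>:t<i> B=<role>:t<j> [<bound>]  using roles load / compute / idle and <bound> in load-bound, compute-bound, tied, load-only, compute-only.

step 6: A=load:t6 B=compute:t5 [load-bound]

step 0: L[0]=6 → dur=6, Σ=6 | A=load:t0 B=idle [load-only]
step 1: L[1]=8 C[0]=6 → dur=8, Σ=14 | A=compute:t0 B=load:t1 [load-bound]
step 2: L[2]=9 C[1]=7 → dur=9, Σ=23 | A=load:t2 B=compute:t1 [load-bound]
step 3: L[3]=6 C[2]=6 → dur=6, Σ=29 | A=compute:t2 B=load:t3 [tied]
step 4: L[4]=2 C[3]=7 → dur=7, Σ=36 | A=load:t4 B=compute:t3 [compute-bound]
step 5: L[5]=9 C[4]=7 → dur=9, Σ=45 | A=compute:t4 B=load:t5 [load-bound]
step 6: L[6]=6 C[5]=4 → dur=6, Σ=51 | A=load:t6 B=compute:t5 [load-bound]
step 7: C[6]=9 → dur=9, Σ=60 | A=compute:t6 B=idle [compute-only]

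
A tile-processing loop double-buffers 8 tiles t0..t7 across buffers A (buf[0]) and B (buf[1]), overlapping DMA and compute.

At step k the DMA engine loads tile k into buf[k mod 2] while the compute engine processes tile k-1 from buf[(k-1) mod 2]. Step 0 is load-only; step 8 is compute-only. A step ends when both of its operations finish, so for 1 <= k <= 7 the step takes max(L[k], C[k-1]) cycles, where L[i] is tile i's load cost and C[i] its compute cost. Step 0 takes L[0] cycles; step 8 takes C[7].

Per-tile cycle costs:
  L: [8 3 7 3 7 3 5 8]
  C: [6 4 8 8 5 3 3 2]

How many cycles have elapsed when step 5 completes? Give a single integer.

step 0: L[0]=8 → dur=8, Σ=8 | A=load:t0 B=idle [load-only]
step 1: L[1]=3 C[0]=6 → dur=6, Σ=14 | A=compute:t0 B=load:t1 [compute-bound]
step 2: L[2]=7 C[1]=4 → dur=7, Σ=21 | A=load:t2 B=compute:t1 [load-bound]
step 3: L[3]=3 C[2]=8 → dur=8, Σ=29 | A=compute:t2 B=load:t3 [compute-bound]
step 4: L[4]=7 C[3]=8 → dur=8, Σ=37 | A=load:t4 B=compute:t3 [compute-bound]
step 5: L[5]=3 C[4]=5 → dur=5, Σ=42 | A=compute:t4 B=load:t5 [compute-bound]
step 6: L[6]=5 C[5]=3 → dur=5, Σ=47 | A=load:t6 B=compute:t5 [load-bound]
step 7: L[7]=8 C[6]=3 → dur=8, Σ=55 | A=compute:t6 B=load:t7 [load-bound]
step 8: C[7]=2 → dur=2, Σ=57 | A=idle B=compute:t7 [compute-only]

end_cycle[5] = 42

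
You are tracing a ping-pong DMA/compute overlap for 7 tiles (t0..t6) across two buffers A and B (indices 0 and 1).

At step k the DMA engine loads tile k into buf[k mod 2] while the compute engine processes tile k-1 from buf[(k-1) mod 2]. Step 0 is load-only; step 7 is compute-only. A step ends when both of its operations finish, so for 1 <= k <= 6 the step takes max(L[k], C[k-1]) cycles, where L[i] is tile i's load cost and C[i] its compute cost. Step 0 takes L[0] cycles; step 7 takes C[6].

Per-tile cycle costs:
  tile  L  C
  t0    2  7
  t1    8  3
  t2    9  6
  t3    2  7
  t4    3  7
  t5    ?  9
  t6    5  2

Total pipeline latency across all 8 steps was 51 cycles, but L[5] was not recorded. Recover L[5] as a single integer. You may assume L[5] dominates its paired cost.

L[5] = 8

step 0 = dur = L[0]=2 = 2
step 1 = dur = max(L[1]=8, C[0]=7) = 8
step 2 = dur = max(L[2]=9, C[1]=3) = 9
step 3 = dur = max(L[3]=2, C[2]=6) = 6
step 4 = dur = max(L[4]=3, C[3]=7) = 7
step 5 = dur = max(L[5]=?, C[4]=7) = L[5]  (unknown; binding)
step 6 = dur = max(L[6]=5, C[5]=9) = 9
step 7 = dur = C[6]=2 = 2
sum of known step durations = 43
dur[5] = total - known = 51 - 43 = 8
L[5] is the binding max in step 5, so L[5] = dur[5] = 8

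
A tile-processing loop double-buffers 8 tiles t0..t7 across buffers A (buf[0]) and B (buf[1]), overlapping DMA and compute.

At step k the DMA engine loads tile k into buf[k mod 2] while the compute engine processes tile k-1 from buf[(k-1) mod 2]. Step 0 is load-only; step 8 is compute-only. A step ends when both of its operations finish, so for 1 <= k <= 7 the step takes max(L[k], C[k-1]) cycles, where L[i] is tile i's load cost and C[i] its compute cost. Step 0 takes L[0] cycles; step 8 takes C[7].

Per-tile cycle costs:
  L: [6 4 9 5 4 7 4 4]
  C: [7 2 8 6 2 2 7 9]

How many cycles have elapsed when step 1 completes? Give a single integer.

end_cycle[1] = 13

k=0 load=t0/6c comp=- wait=6 total=6
k=1 load=t1/4c comp=t0/7c wait=7 total=13
k=2 load=t2/9c comp=t1/2c wait=9 total=22
k=3 load=t3/5c comp=t2/8c wait=8 total=30
k=4 load=t4/4c comp=t3/6c wait=6 total=36
k=5 load=t5/7c comp=t4/2c wait=7 total=43
k=6 load=t6/4c comp=t5/2c wait=4 total=47
k=7 load=t7/4c comp=t6/7c wait=7 total=54
k=8 load=- comp=t7/9c wait=9 total=63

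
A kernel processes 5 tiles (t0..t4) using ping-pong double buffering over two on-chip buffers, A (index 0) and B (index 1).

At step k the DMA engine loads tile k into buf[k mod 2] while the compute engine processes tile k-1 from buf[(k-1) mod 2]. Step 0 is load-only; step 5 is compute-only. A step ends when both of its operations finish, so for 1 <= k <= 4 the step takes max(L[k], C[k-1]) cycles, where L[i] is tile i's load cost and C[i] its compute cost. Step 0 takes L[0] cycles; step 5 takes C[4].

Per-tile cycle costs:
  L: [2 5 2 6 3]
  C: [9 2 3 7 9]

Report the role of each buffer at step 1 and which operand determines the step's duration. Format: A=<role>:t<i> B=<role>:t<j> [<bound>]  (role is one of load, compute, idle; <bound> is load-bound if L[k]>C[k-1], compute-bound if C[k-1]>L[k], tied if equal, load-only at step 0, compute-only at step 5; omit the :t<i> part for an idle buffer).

step 0: L[0]=2 → dur=2, Σ=2 | A=load:t0 B=idle [load-only]
step 1: L[1]=5 C[0]=9 → dur=9, Σ=11 | A=compute:t0 B=load:t1 [compute-bound]
step 2: L[2]=2 C[1]=2 → dur=2, Σ=13 | A=load:t2 B=compute:t1 [tied]
step 3: L[3]=6 C[2]=3 → dur=6, Σ=19 | A=compute:t2 B=load:t3 [load-bound]
step 4: L[4]=3 C[3]=7 → dur=7, Σ=26 | A=load:t4 B=compute:t3 [compute-bound]
step 5: C[4]=9 → dur=9, Σ=35 | A=compute:t4 B=idle [compute-only]

step 1: A=compute:t0 B=load:t1 [compute-bound]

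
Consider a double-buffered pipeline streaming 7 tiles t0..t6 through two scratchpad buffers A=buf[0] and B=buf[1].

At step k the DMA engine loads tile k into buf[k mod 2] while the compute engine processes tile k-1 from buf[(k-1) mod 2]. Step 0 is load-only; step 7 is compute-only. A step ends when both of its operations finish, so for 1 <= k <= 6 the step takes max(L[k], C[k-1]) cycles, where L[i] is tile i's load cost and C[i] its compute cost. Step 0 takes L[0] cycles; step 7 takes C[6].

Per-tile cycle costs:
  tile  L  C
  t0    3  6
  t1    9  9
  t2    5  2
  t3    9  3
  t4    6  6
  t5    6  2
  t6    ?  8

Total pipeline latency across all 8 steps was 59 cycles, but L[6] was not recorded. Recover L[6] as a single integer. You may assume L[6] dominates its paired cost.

L[6] = 9

step 0 = dur = L[0]=3 = 3
step 1 = dur = max(L[1]=9, C[0]=6) = 9
step 2 = dur = max(L[2]=5, C[1]=9) = 9
step 3 = dur = max(L[3]=9, C[2]=2) = 9
step 4 = dur = max(L[4]=6, C[3]=3) = 6
step 5 = dur = max(L[5]=6, C[4]=6) = 6
step 6 = dur = max(L[6]=?, C[5]=2) = L[6]  (unknown; binding)
step 7 = dur = C[6]=8 = 8
sum of known step durations = 50
dur[6] = total - known = 59 - 50 = 9
L[6] is the binding max in step 6, so L[6] = dur[6] = 9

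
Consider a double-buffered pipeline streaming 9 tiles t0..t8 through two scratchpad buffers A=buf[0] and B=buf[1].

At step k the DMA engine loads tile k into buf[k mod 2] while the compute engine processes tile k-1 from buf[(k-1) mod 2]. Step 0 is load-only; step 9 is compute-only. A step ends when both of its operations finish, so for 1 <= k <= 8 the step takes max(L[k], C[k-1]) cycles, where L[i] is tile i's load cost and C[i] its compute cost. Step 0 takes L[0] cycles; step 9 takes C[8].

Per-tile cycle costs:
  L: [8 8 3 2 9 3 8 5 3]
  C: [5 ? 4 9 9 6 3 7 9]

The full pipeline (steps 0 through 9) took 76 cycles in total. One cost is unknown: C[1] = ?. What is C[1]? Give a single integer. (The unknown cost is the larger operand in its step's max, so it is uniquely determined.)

C[1] = 9

step 0 → dur = L[0]=8 = 8
step 1 → dur = max(L[1]=8, C[0]=5) = 8
step 2 → dur = max(L[2]=3, C[1]=?) = C[1]  (unknown; binding)
step 3 → dur = max(L[3]=2, C[2]=4) = 4
step 4 → dur = max(L[4]=9, C[3]=9) = 9
step 5 → dur = max(L[5]=3, C[4]=9) = 9
step 6 → dur = max(L[6]=8, C[5]=6) = 8
step 7 → dur = max(L[7]=5, C[6]=3) = 5
step 8 → dur = max(L[8]=3, C[7]=7) = 7
step 9 → dur = C[8]=9 = 9
sum of known step durations = 67
dur[2] = total - known = 76 - 67 = 9
C[1] is the binding max in step 2, so C[1] = dur[2] = 9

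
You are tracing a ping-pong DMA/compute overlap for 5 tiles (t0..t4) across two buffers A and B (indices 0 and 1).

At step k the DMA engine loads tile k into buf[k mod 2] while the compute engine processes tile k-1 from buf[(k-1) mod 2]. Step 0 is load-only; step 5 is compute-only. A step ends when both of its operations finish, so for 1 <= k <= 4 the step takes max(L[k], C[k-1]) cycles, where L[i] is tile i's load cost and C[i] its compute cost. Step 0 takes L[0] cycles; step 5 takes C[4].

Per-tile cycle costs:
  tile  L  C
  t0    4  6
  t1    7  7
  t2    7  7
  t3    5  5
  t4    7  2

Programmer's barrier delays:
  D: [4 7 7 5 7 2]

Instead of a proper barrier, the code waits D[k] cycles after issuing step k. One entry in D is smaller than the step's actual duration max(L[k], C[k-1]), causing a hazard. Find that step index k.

hazard at step 3

k=0 barrier L[0]=4→4c, D[0]=4 ok
k=1 barrier max(L[1]=7,C[0]=6)→7c, D[1]=7 ok
k=2 barrier max(L[2]=7,C[1]=7)→7c, D[2]=7 ok
k=3 barrier max(L[3]=5,C[2]=7)→7c, D[3]=5 SHORT
k=4 barrier max(L[4]=7,C[3]=5)→7c, D[4]=7 ok
k=5 barrier C[4]=2→2c, D[5]=2 ok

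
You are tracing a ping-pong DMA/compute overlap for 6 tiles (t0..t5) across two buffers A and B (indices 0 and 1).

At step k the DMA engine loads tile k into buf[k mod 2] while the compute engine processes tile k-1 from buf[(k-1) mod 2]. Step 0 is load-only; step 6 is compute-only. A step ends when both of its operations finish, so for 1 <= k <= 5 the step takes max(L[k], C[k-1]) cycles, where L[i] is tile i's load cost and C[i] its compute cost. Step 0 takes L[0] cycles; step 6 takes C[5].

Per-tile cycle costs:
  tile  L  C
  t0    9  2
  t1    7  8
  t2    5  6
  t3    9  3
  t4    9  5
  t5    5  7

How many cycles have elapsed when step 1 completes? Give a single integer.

[0] DMA t0→A (9c) ∥ CU idle ⇒ 9c, clock 9
[1] DMA t1→B (7c) ∥ CU A:t0 (2c) ⇒ 7c, clock 16
[2] DMA t2→A (5c) ∥ CU B:t1 (8c) ⇒ 8c, clock 24
[3] DMA t3→B (9c) ∥ CU A:t2 (6c) ⇒ 9c, clock 33
[4] DMA t4→A (9c) ∥ CU B:t3 (3c) ⇒ 9c, clock 42
[5] DMA t5→B (5c) ∥ CU A:t4 (5c) ⇒ 5c, clock 47
[6] DMA idle ∥ CU B:t5 (7c) ⇒ 7c, clock 54

end_cycle[1] = 16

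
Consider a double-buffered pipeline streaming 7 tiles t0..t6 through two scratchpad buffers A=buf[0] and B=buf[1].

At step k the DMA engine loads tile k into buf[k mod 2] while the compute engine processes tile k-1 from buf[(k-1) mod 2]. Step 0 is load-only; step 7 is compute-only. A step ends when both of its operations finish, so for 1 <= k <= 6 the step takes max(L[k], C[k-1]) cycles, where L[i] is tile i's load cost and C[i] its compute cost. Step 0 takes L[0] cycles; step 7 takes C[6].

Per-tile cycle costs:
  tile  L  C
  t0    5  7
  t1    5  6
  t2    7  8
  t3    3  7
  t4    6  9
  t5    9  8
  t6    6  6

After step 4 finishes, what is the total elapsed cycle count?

step 0: L[0]=5 → dur=5, Σ=5 | A=load:t0 B=idle [load-only]
step 1: L[1]=5 C[0]=7 → dur=7, Σ=12 | A=compute:t0 B=load:t1 [compute-bound]
step 2: L[2]=7 C[1]=6 → dur=7, Σ=19 | A=load:t2 B=compute:t1 [load-bound]
step 3: L[3]=3 C[2]=8 → dur=8, Σ=27 | A=compute:t2 B=load:t3 [compute-bound]
step 4: L[4]=6 C[3]=7 → dur=7, Σ=34 | A=load:t4 B=compute:t3 [compute-bound]
step 5: L[5]=9 C[4]=9 → dur=9, Σ=43 | A=compute:t4 B=load:t5 [tied]
step 6: L[6]=6 C[5]=8 → dur=8, Σ=51 | A=load:t6 B=compute:t5 [compute-bound]
step 7: C[6]=6 → dur=6, Σ=57 | A=compute:t6 B=idle [compute-only]

end_cycle[4] = 34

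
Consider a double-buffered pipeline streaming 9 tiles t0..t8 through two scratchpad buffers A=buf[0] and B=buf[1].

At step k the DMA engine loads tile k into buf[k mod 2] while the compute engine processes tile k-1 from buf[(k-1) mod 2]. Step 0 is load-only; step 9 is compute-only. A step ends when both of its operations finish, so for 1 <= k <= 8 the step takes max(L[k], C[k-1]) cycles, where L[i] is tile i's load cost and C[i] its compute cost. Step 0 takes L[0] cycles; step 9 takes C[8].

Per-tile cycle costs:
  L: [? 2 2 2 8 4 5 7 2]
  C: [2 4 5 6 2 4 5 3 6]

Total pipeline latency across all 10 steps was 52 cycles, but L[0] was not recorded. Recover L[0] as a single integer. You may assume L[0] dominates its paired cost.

L[0] = 8

step 0 → dur = L[0]=? = L[0]  (unknown; binding)
step 1 → dur = max(L[1]=2, C[0]=2) = 2
step 2 → dur = max(L[2]=2, C[1]=4) = 4
step 3 → dur = max(L[3]=2, C[2]=5) = 5
step 4 → dur = max(L[4]=8, C[3]=6) = 8
step 5 → dur = max(L[5]=4, C[4]=2) = 4
step 6 → dur = max(L[6]=5, C[5]=4) = 5
step 7 → dur = max(L[7]=7, C[6]=5) = 7
step 8 → dur = max(L[8]=2, C[7]=3) = 3
step 9 → dur = C[8]=6 = 6
sum of known step durations = 44
dur[0] = total - known = 52 - 44 = 8
L[0] is the binding max in step 0, so L[0] = dur[0] = 8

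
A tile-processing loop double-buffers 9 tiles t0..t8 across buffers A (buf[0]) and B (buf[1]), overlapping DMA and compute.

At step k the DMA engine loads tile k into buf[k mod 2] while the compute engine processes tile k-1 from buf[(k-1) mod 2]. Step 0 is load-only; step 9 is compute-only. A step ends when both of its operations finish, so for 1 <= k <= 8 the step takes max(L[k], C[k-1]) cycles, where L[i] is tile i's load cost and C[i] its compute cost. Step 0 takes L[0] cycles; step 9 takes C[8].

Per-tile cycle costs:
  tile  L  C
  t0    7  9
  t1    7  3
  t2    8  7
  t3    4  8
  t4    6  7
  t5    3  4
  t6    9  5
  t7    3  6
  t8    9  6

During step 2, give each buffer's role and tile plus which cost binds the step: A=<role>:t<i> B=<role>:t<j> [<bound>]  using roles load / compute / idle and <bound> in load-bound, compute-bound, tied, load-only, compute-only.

k=0 load=t0/7c comp=- wait=7 total=7
k=1 load=t1/7c comp=t0/9c wait=9 total=16
k=2 load=t2/8c comp=t1/3c wait=8 total=24
k=3 load=t3/4c comp=t2/7c wait=7 total=31
k=4 load=t4/6c comp=t3/8c wait=8 total=39
k=5 load=t5/3c comp=t4/7c wait=7 total=46
k=6 load=t6/9c comp=t5/4c wait=9 total=55
k=7 load=t7/3c comp=t6/5c wait=5 total=60
k=8 load=t8/9c comp=t7/6c wait=9 total=69
k=9 load=- comp=t8/6c wait=6 total=75

step 2: A=load:t2 B=compute:t1 [load-bound]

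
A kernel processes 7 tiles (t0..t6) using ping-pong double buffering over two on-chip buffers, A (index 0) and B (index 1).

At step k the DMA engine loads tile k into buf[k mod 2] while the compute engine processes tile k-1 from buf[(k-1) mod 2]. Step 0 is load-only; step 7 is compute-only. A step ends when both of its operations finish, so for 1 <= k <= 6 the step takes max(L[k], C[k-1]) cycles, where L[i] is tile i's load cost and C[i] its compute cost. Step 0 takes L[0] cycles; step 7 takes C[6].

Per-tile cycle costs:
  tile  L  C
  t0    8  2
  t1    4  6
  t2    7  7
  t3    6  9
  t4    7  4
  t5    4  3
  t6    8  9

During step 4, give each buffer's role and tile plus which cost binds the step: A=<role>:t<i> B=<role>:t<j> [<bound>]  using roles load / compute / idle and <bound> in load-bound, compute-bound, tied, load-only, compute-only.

step 4: A=load:t4 B=compute:t3 [compute-bound]

[0] DMA t0→A (8c) ∥ CU idle ⇒ 8c, clock 8
[1] DMA t1→B (4c) ∥ CU A:t0 (2c) ⇒ 4c, clock 12
[2] DMA t2→A (7c) ∥ CU B:t1 (6c) ⇒ 7c, clock 19
[3] DMA t3→B (6c) ∥ CU A:t2 (7c) ⇒ 7c, clock 26
[4] DMA t4→A (7c) ∥ CU B:t3 (9c) ⇒ 9c, clock 35
[5] DMA t5→B (4c) ∥ CU A:t4 (4c) ⇒ 4c, clock 39
[6] DMA t6→A (8c) ∥ CU B:t5 (3c) ⇒ 8c, clock 47
[7] DMA idle ∥ CU A:t6 (9c) ⇒ 9c, clock 56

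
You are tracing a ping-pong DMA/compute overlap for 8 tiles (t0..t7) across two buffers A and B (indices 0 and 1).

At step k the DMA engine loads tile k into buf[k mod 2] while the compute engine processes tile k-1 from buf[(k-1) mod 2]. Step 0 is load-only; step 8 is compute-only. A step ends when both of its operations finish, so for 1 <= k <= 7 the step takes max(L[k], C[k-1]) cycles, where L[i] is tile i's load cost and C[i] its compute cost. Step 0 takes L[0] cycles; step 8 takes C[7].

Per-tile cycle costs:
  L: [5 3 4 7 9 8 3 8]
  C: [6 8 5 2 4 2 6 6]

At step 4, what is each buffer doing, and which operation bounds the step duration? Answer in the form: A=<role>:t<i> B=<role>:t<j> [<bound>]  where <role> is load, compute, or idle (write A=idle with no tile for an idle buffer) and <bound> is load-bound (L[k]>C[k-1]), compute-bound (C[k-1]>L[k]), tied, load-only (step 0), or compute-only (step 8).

step 0: L[0]=5 → dur=5, Σ=5 | A=load:t0 B=idle [load-only]
step 1: L[1]=3 C[0]=6 → dur=6, Σ=11 | A=compute:t0 B=load:t1 [compute-bound]
step 2: L[2]=4 C[1]=8 → dur=8, Σ=19 | A=load:t2 B=compute:t1 [compute-bound]
step 3: L[3]=7 C[2]=5 → dur=7, Σ=26 | A=compute:t2 B=load:t3 [load-bound]
step 4: L[4]=9 C[3]=2 → dur=9, Σ=35 | A=load:t4 B=compute:t3 [load-bound]
step 5: L[5]=8 C[4]=4 → dur=8, Σ=43 | A=compute:t4 B=load:t5 [load-bound]
step 6: L[6]=3 C[5]=2 → dur=3, Σ=46 | A=load:t6 B=compute:t5 [load-bound]
step 7: L[7]=8 C[6]=6 → dur=8, Σ=54 | A=compute:t6 B=load:t7 [load-bound]
step 8: C[7]=6 → dur=6, Σ=60 | A=idle B=compute:t7 [compute-only]

step 4: A=load:t4 B=compute:t3 [load-bound]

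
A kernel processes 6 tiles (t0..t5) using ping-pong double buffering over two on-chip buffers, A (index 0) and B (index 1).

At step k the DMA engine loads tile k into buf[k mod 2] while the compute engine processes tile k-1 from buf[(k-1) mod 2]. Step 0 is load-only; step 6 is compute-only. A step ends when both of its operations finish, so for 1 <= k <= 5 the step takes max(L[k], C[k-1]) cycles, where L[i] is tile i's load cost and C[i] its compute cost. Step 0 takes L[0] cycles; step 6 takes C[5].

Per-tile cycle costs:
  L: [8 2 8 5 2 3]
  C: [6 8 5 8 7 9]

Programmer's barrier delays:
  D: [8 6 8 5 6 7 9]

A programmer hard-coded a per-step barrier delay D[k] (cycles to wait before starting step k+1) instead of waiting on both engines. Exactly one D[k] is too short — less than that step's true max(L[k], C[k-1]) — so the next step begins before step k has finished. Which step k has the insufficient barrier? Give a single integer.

hazard at step 4

[0] required=L[0]=8=8 vs D=8 ok
[1] required=max(L[1]=2,C[0]=6)=6 vs D=6 ok
[2] required=max(L[2]=8,C[1]=8)=8 vs D=8 ok
[3] required=max(L[3]=5,C[2]=5)=5 vs D=5 ok
[4] required=max(L[4]=2,C[3]=8)=8 vs D=6 SHORT
[5] required=max(L[5]=3,C[4]=7)=7 vs D=7 ok
[6] required=C[5]=9=9 vs D=9 ok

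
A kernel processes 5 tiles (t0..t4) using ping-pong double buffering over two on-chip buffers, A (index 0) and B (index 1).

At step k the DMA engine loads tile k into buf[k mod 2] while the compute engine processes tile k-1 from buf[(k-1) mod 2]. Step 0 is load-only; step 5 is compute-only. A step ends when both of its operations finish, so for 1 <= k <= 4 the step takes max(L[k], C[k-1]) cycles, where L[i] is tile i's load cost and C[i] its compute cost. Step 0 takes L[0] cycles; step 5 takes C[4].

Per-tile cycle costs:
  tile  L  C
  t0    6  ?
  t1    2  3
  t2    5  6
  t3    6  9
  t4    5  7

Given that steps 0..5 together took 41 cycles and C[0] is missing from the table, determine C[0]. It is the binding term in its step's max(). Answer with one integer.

C[0] = 8

step 0: dur = L[0]=6 = 6
step 1: dur = max(L[1]=2, C[0]=?) = C[0]  (unknown; binding)
step 2: dur = max(L[2]=5, C[1]=3) = 5
step 3: dur = max(L[3]=6, C[2]=6) = 6
step 4: dur = max(L[4]=5, C[3]=9) = 9
step 5: dur = C[4]=7 = 7
sum of known step durations = 33
dur[1] = total - known = 41 - 33 = 8
C[0] is the binding max in step 1, so C[0] = dur[1] = 8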